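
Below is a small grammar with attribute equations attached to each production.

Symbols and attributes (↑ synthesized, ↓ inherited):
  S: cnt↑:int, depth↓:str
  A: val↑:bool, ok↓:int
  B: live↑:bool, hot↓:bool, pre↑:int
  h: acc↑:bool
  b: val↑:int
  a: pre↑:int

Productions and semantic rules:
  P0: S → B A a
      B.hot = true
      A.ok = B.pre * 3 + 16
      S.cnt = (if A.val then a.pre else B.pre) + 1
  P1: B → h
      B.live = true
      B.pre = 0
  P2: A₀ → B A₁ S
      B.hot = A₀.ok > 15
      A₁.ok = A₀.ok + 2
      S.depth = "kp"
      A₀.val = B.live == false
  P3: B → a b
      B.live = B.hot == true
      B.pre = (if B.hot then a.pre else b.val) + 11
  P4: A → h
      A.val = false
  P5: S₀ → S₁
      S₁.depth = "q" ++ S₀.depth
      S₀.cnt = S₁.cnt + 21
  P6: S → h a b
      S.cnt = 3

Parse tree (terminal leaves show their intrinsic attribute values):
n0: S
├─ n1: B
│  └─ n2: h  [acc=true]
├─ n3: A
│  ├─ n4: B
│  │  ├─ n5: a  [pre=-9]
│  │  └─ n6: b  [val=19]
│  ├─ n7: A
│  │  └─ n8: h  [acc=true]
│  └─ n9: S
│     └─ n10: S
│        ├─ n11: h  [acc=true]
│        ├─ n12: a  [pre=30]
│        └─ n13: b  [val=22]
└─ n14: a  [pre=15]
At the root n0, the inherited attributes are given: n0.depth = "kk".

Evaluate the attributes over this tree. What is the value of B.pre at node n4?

1. n0.depth = "kk"  [given at root]
2. n1.hot = true  [true]
3. n2.acc = true  [terminal]
4. n1.live = true  [true]
5. n1.pre = 0  [0]
6. n3.ok = 16  [B.pre * 3 + 16]
7. n4.hot = true  [A₀.ok > 15]
8. n5.pre = -9  [terminal]
9. n6.val = 19  [terminal]
10. n4.live = true  [B.hot == true]
11. n4.pre = 2  [(if B.hot then a.pre else b.val) + 11]
12. n7.ok = 18  [A₀.ok + 2]
13. n8.acc = true  [terminal]
14. n7.val = false  [false]
15. n9.depth = "kp"  ["kp"]
16. n10.depth = "qkp"  ["q" ++ S₀.depth]
17. n11.acc = true  [terminal]
18. n12.pre = 30  [terminal]
19. n13.val = 22  [terminal]
20. n10.cnt = 3  [3]
21. n9.cnt = 24  [S₁.cnt + 21]
22. n3.val = false  [B.live == false]
23. n14.pre = 15  [terminal]
24. n0.cnt = 1  [(if A.val then a.pre else B.pre) + 1]

2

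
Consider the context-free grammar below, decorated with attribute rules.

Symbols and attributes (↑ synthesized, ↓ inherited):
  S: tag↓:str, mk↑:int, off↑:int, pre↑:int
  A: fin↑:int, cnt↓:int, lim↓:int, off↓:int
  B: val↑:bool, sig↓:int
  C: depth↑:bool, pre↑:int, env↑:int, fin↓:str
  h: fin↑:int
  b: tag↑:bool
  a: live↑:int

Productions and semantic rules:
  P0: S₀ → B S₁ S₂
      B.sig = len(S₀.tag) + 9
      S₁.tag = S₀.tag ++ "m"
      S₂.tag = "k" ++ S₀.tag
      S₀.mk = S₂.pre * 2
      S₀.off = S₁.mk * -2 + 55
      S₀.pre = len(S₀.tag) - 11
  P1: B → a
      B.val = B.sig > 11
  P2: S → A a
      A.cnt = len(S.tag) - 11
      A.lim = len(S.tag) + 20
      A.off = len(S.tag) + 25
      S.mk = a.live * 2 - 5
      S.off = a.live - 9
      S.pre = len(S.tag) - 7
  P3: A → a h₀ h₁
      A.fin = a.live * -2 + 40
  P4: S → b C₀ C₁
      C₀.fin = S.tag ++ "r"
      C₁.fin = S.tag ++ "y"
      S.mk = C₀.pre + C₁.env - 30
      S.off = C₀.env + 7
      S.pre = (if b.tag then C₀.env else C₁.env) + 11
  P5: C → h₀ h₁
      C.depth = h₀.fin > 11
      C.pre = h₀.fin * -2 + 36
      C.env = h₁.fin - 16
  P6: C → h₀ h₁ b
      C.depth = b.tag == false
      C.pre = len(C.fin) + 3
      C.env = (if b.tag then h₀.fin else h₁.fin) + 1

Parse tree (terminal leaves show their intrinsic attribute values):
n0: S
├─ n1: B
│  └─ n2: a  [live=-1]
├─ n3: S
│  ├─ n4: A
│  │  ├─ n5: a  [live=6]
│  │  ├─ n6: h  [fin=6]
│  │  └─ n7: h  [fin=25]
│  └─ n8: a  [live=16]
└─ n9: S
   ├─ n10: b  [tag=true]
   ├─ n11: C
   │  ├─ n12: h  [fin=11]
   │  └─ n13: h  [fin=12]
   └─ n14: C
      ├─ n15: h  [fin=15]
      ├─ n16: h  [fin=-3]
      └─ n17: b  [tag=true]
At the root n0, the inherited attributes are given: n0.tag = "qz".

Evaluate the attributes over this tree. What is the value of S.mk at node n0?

14

1. n0.tag = "qz"  [given at root]
2. n1.sig = 11  [len(S₀.tag) + 9]
3. n2.live = -1  [terminal]
4. n1.val = false  [B.sig > 11]
5. n3.tag = "qzm"  [S₀.tag ++ "m"]
6. n4.cnt = -8  [len(S.tag) - 11]
7. n4.lim = 23  [len(S.tag) + 20]
8. n4.off = 28  [len(S.tag) + 25]
9. n5.live = 6  [terminal]
10. n6.fin = 6  [terminal]
11. n7.fin = 25  [terminal]
12. n4.fin = 28  [a.live * -2 + 40]
13. n8.live = 16  [terminal]
14. n3.mk = 27  [a.live * 2 - 5]
15. n3.off = 7  [a.live - 9]
16. n3.pre = -4  [len(S.tag) - 7]
17. n9.tag = "kqz"  ["k" ++ S₀.tag]
18. n10.tag = true  [terminal]
19. n11.fin = "kqzr"  [S.tag ++ "r"]
20. n12.fin = 11  [terminal]
21. n13.fin = 12  [terminal]
22. n11.depth = false  [h₀.fin > 11]
23. n11.pre = 14  [h₀.fin * -2 + 36]
24. n11.env = -4  [h₁.fin - 16]
25. n14.fin = "kqzy"  [S.tag ++ "y"]
26. n15.fin = 15  [terminal]
27. n16.fin = -3  [terminal]
28. n17.tag = true  [terminal]
29. n14.depth = false  [b.tag == false]
30. n14.pre = 7  [len(C.fin) + 3]
31. n14.env = 16  [(if b.tag then h₀.fin else h₁.fin) + 1]
32. n9.mk = 0  [C₀.pre + C₁.env - 30]
33. n9.off = 3  [C₀.env + 7]
34. n9.pre = 7  [(if b.tag then C₀.env else C₁.env) + 11]
35. n0.mk = 14  [S₂.pre * 2]
36. n0.off = 1  [S₁.mk * -2 + 55]
37. n0.pre = -9  [len(S₀.tag) - 11]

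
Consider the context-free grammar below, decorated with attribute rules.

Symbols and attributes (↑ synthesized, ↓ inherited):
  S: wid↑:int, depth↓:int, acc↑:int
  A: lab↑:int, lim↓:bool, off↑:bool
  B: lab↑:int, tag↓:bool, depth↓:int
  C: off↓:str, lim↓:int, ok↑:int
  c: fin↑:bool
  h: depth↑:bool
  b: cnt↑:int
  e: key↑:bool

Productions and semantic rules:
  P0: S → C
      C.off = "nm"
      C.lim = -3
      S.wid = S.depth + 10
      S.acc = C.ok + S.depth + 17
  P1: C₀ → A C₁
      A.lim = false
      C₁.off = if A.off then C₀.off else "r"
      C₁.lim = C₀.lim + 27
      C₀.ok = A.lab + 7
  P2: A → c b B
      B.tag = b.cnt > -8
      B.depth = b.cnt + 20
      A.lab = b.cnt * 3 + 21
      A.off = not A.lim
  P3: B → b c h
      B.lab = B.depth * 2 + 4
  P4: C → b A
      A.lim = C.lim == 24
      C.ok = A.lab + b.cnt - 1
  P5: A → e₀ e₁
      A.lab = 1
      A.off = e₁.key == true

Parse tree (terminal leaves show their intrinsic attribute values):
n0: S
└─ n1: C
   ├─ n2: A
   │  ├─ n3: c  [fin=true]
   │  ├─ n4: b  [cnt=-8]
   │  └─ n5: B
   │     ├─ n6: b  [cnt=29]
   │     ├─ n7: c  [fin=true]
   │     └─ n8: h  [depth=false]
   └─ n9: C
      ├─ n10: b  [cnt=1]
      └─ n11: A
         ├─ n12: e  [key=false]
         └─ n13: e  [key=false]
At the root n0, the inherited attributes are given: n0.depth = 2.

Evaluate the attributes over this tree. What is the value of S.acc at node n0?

1. n0.depth = 2  [given at root]
2. n1.off = "nm"  ["nm"]
3. n1.lim = -3  [-3]
4. n2.lim = false  [false]
5. n3.fin = true  [terminal]
6. n4.cnt = -8  [terminal]
7. n5.tag = false  [b.cnt > -8]
8. n5.depth = 12  [b.cnt + 20]
9. n6.cnt = 29  [terminal]
10. n7.fin = true  [terminal]
11. n8.depth = false  [terminal]
12. n5.lab = 28  [B.depth * 2 + 4]
13. n2.lab = -3  [b.cnt * 3 + 21]
14. n2.off = true  [not A.lim]
15. n9.off = "nm"  [if A.off then C₀.off else "r"]
16. n9.lim = 24  [C₀.lim + 27]
17. n10.cnt = 1  [terminal]
18. n11.lim = true  [C.lim == 24]
19. n12.key = false  [terminal]
20. n13.key = false  [terminal]
21. n11.lab = 1  [1]
22. n11.off = false  [e₁.key == true]
23. n9.ok = 1  [A.lab + b.cnt - 1]
24. n1.ok = 4  [A.lab + 7]
25. n0.wid = 12  [S.depth + 10]
26. n0.acc = 23  [C.ok + S.depth + 17]

23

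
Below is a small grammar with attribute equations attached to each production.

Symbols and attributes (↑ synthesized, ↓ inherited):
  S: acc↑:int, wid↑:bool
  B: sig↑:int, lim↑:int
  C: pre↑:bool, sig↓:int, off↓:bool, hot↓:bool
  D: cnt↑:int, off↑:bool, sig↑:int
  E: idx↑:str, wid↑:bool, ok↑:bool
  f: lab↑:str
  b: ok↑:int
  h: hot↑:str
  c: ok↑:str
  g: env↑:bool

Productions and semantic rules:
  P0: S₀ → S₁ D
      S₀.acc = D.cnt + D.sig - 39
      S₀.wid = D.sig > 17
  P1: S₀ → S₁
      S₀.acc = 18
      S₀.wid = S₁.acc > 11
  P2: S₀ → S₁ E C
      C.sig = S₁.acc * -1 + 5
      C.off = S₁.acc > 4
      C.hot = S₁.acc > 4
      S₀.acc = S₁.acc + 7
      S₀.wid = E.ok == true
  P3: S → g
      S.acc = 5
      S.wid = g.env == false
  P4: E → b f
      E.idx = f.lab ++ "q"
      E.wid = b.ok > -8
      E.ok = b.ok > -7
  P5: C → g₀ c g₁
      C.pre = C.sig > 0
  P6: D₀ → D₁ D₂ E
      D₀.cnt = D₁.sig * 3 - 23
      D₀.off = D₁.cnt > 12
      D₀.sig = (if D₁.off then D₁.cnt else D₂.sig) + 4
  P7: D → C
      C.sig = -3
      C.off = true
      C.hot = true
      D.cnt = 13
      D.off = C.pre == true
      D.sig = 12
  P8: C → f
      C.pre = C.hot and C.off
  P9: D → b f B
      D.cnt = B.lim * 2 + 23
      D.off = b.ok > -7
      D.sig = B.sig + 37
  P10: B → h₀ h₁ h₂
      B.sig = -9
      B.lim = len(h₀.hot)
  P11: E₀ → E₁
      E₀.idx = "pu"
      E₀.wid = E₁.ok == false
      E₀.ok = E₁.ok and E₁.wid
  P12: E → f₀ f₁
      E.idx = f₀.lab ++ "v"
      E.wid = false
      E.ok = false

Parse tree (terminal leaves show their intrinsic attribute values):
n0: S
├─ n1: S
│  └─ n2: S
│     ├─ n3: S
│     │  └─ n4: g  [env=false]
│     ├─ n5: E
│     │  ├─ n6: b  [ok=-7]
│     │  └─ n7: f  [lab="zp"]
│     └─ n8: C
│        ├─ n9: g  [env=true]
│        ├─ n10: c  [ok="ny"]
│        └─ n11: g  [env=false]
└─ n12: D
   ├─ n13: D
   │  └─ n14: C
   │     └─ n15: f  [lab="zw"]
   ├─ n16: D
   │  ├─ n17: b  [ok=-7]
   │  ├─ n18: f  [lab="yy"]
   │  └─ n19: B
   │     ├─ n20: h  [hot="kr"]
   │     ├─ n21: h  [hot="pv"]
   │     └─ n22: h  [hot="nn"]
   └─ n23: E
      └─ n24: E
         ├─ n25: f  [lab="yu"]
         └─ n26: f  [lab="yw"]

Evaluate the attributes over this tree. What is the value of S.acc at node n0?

-9

1. n4.env = false  [terminal]
2. n3.acc = 5  [5]
3. n3.wid = true  [g.env == false]
4. n6.ok = -7  [terminal]
5. n7.lab = "zp"  [terminal]
6. n5.idx = "zpq"  [f.lab ++ "q"]
7. n5.wid = true  [b.ok > -8]
8. n5.ok = false  [b.ok > -7]
9. n8.sig = 0  [S₁.acc * -1 + 5]
10. n8.off = true  [S₁.acc > 4]
11. n8.hot = true  [S₁.acc > 4]
12. n9.env = true  [terminal]
13. n10.ok = "ny"  [terminal]
14. n11.env = false  [terminal]
15. n8.pre = false  [C.sig > 0]
16. n2.acc = 12  [S₁.acc + 7]
17. n2.wid = false  [E.ok == true]
18. n1.acc = 18  [18]
19. n1.wid = true  [S₁.acc > 11]
20. n14.sig = -3  [-3]
21. n14.off = true  [true]
22. n14.hot = true  [true]
23. n15.lab = "zw"  [terminal]
24. n14.pre = true  [C.hot and C.off]
25. n13.cnt = 13  [13]
26. n13.off = true  [C.pre == true]
27. n13.sig = 12  [12]
28. n17.ok = -7  [terminal]
29. n18.lab = "yy"  [terminal]
30. n20.hot = "kr"  [terminal]
31. n21.hot = "pv"  [terminal]
32. n22.hot = "nn"  [terminal]
33. n19.sig = -9  [-9]
34. n19.lim = 2  [len(h₀.hot)]
35. n16.cnt = 27  [B.lim * 2 + 23]
36. n16.off = false  [b.ok > -7]
37. n16.sig = 28  [B.sig + 37]
38. n25.lab = "yu"  [terminal]
39. n26.lab = "yw"  [terminal]
40. n24.idx = "yuv"  [f₀.lab ++ "v"]
41. n24.wid = false  [false]
42. n24.ok = false  [false]
43. n23.idx = "pu"  ["pu"]
44. n23.wid = true  [E₁.ok == false]
45. n23.ok = false  [E₁.ok and E₁.wid]
46. n12.cnt = 13  [D₁.sig * 3 - 23]
47. n12.off = true  [D₁.cnt > 12]
48. n12.sig = 17  [(if D₁.off then D₁.cnt else D₂.sig) + 4]
49. n0.acc = -9  [D.cnt + D.sig - 39]
50. n0.wid = false  [D.sig > 17]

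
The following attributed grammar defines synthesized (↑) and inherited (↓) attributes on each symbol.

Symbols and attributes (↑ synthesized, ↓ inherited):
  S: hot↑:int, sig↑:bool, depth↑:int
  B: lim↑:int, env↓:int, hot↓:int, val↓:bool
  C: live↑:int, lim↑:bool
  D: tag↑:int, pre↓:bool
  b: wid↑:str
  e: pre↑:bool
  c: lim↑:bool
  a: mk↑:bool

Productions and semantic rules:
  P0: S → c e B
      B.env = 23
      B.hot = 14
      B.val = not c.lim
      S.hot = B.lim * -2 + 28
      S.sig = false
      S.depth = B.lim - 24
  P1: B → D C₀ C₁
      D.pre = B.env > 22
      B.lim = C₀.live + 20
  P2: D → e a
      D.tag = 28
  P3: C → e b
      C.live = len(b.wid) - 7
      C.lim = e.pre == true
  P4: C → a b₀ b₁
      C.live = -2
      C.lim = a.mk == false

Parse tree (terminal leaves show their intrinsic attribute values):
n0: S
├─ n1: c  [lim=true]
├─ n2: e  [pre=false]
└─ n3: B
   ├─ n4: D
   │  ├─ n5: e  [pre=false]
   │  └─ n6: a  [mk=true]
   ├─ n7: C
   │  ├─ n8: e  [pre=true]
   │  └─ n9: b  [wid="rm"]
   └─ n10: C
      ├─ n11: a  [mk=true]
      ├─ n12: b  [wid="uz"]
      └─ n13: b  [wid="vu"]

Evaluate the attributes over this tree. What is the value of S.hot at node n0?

1. n1.lim = true  [terminal]
2. n2.pre = false  [terminal]
3. n3.env = 23  [23]
4. n3.hot = 14  [14]
5. n3.val = false  [not c.lim]
6. n4.pre = true  [B.env > 22]
7. n5.pre = false  [terminal]
8. n6.mk = true  [terminal]
9. n4.tag = 28  [28]
10. n8.pre = true  [terminal]
11. n9.wid = "rm"  [terminal]
12. n7.live = -5  [len(b.wid) - 7]
13. n7.lim = true  [e.pre == true]
14. n11.mk = true  [terminal]
15. n12.wid = "uz"  [terminal]
16. n13.wid = "vu"  [terminal]
17. n10.live = -2  [-2]
18. n10.lim = false  [a.mk == false]
19. n3.lim = 15  [C₀.live + 20]
20. n0.hot = -2  [B.lim * -2 + 28]
21. n0.sig = false  [false]
22. n0.depth = -9  [B.lim - 24]

-2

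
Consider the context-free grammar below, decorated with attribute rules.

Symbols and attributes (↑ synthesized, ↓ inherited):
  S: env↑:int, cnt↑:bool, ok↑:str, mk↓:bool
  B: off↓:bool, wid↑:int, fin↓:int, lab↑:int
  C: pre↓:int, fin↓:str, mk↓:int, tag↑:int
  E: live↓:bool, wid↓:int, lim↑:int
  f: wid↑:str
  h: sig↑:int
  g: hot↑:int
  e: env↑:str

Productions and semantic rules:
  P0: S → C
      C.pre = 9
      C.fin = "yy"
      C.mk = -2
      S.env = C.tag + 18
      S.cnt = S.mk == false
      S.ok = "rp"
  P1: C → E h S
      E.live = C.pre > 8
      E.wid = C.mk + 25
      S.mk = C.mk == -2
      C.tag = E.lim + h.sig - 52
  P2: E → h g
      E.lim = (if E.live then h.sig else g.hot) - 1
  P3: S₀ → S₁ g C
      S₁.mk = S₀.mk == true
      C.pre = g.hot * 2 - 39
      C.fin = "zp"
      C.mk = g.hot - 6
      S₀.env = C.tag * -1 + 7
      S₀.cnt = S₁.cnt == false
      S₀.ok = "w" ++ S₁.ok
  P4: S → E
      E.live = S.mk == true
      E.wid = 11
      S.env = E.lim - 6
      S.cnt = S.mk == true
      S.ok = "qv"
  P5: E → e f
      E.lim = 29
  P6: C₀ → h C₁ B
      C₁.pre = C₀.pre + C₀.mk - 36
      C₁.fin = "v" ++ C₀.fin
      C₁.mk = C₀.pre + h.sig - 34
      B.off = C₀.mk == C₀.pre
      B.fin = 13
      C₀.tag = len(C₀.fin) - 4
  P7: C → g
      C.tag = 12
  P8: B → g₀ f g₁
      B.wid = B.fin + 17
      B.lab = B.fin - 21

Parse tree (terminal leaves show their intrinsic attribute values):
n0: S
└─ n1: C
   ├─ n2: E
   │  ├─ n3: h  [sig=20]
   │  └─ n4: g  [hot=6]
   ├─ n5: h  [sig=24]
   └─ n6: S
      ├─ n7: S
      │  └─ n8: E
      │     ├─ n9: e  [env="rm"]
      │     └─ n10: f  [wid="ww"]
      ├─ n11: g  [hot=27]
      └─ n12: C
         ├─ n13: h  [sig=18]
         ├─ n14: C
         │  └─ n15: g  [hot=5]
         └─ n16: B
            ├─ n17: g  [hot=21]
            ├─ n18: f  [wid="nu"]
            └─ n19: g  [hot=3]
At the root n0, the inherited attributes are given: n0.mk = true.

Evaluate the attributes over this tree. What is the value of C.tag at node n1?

1. n0.mk = true  [given at root]
2. n1.pre = 9  [9]
3. n1.fin = "yy"  ["yy"]
4. n1.mk = -2  [-2]
5. n2.live = true  [C.pre > 8]
6. n2.wid = 23  [C.mk + 25]
7. n3.sig = 20  [terminal]
8. n4.hot = 6  [terminal]
9. n2.lim = 19  [(if E.live then h.sig else g.hot) - 1]
10. n5.sig = 24  [terminal]
11. n6.mk = true  [C.mk == -2]
12. n7.mk = true  [S₀.mk == true]
13. n8.live = true  [S.mk == true]
14. n8.wid = 11  [11]
15. n9.env = "rm"  [terminal]
16. n10.wid = "ww"  [terminal]
17. n8.lim = 29  [29]
18. n7.env = 23  [E.lim - 6]
19. n7.cnt = true  [S.mk == true]
20. n7.ok = "qv"  ["qv"]
21. n11.hot = 27  [terminal]
22. n12.pre = 15  [g.hot * 2 - 39]
23. n12.fin = "zp"  ["zp"]
24. n12.mk = 21  [g.hot - 6]
25. n13.sig = 18  [terminal]
26. n14.pre = 0  [C₀.pre + C₀.mk - 36]
27. n14.fin = "vzp"  ["v" ++ C₀.fin]
28. n14.mk = -1  [C₀.pre + h.sig - 34]
29. n15.hot = 5  [terminal]
30. n14.tag = 12  [12]
31. n16.off = false  [C₀.mk == C₀.pre]
32. n16.fin = 13  [13]
33. n17.hot = 21  [terminal]
34. n18.wid = "nu"  [terminal]
35. n19.hot = 3  [terminal]
36. n16.wid = 30  [B.fin + 17]
37. n16.lab = -8  [B.fin - 21]
38. n12.tag = -2  [len(C₀.fin) - 4]
39. n6.env = 9  [C.tag * -1 + 7]
40. n6.cnt = false  [S₁.cnt == false]
41. n6.ok = "wqv"  ["w" ++ S₁.ok]
42. n1.tag = -9  [E.lim + h.sig - 52]
43. n0.env = 9  [C.tag + 18]
44. n0.cnt = false  [S.mk == false]
45. n0.ok = "rp"  ["rp"]

-9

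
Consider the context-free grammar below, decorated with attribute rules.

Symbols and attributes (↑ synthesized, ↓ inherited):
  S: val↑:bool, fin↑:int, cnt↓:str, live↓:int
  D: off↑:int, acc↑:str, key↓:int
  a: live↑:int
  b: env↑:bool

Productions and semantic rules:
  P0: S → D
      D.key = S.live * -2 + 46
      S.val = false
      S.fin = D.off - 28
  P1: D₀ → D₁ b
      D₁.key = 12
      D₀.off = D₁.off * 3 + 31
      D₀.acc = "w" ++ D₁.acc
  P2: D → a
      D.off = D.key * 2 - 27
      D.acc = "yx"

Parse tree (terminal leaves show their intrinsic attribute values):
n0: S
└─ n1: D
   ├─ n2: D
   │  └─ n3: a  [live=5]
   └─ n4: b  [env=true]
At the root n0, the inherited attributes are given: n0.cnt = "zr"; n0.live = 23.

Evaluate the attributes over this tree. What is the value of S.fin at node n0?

-6

1. n0.cnt = "zr"  [given at root]
2. n0.live = 23  [given at root]
3. n1.key = 0  [S.live * -2 + 46]
4. n2.key = 12  [12]
5. n3.live = 5  [terminal]
6. n2.off = -3  [D.key * 2 - 27]
7. n2.acc = "yx"  ["yx"]
8. n4.env = true  [terminal]
9. n1.off = 22  [D₁.off * 3 + 31]
10. n1.acc = "wyx"  ["w" ++ D₁.acc]
11. n0.val = false  [false]
12. n0.fin = -6  [D.off - 28]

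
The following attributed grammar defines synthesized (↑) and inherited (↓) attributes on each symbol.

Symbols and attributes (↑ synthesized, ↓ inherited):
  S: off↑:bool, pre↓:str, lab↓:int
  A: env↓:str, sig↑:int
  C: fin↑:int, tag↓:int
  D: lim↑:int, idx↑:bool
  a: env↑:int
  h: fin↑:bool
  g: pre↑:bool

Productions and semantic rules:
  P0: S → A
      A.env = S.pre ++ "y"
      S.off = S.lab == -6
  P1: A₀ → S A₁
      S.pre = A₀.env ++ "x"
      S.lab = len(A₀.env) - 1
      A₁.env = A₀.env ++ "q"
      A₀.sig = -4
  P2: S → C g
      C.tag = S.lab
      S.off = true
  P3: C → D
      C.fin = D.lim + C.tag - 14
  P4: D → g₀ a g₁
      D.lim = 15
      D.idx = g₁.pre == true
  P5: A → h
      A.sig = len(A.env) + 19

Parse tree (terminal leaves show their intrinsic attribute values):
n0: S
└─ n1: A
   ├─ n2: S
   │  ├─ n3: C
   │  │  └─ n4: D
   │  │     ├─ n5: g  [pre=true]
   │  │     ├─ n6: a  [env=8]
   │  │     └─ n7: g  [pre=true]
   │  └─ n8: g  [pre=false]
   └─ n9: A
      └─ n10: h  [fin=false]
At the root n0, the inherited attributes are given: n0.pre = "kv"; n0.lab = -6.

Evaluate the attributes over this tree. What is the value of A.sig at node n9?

23

1. n0.pre = "kv"  [given at root]
2. n0.lab = -6  [given at root]
3. n1.env = "kvy"  [S.pre ++ "y"]
4. n2.pre = "kvyx"  [A₀.env ++ "x"]
5. n2.lab = 2  [len(A₀.env) - 1]
6. n3.tag = 2  [S.lab]
7. n5.pre = true  [terminal]
8. n6.env = 8  [terminal]
9. n7.pre = true  [terminal]
10. n4.lim = 15  [15]
11. n4.idx = true  [g₁.pre == true]
12. n3.fin = 3  [D.lim + C.tag - 14]
13. n8.pre = false  [terminal]
14. n2.off = true  [true]
15. n9.env = "kvyq"  [A₀.env ++ "q"]
16. n10.fin = false  [terminal]
17. n9.sig = 23  [len(A.env) + 19]
18. n1.sig = -4  [-4]
19. n0.off = true  [S.lab == -6]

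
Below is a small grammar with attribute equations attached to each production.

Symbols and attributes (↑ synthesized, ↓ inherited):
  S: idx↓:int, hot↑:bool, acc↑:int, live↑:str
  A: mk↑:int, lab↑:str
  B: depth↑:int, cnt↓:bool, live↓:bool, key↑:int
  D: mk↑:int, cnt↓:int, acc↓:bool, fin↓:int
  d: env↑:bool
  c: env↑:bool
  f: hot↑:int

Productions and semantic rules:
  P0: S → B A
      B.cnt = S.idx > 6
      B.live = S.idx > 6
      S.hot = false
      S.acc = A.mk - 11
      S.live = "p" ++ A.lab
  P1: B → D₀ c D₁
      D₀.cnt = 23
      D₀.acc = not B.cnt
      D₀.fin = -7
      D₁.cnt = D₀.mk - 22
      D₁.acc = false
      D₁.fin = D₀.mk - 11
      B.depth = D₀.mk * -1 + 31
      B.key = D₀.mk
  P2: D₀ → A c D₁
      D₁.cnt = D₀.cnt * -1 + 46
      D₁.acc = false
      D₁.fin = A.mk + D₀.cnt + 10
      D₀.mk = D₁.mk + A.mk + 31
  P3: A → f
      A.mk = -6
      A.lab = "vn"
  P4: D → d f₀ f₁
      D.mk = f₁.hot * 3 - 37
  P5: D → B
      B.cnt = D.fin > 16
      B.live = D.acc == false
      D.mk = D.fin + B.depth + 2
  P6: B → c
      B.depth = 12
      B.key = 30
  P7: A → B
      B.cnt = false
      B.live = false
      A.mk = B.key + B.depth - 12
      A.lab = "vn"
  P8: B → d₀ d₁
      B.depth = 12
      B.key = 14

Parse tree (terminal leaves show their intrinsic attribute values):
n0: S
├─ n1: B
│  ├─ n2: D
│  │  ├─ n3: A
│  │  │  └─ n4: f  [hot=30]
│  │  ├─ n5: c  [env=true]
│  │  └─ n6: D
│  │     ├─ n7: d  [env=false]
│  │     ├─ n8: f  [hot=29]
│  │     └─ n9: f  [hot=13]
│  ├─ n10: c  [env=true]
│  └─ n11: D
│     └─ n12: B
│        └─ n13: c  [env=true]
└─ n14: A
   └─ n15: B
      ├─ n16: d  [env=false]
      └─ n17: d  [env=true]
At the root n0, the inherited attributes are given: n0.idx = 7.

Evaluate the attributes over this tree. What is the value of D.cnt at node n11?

5

1. n0.idx = 7  [given at root]
2. n1.cnt = true  [S.idx > 6]
3. n1.live = true  [S.idx > 6]
4. n2.cnt = 23  [23]
5. n2.acc = false  [not B.cnt]
6. n2.fin = -7  [-7]
7. n4.hot = 30  [terminal]
8. n3.mk = -6  [-6]
9. n3.lab = "vn"  ["vn"]
10. n5.env = true  [terminal]
11. n6.cnt = 23  [D₀.cnt * -1 + 46]
12. n6.acc = false  [false]
13. n6.fin = 27  [A.mk + D₀.cnt + 10]
14. n7.env = false  [terminal]
15. n8.hot = 29  [terminal]
16. n9.hot = 13  [terminal]
17. n6.mk = 2  [f₁.hot * 3 - 37]
18. n2.mk = 27  [D₁.mk + A.mk + 31]
19. n10.env = true  [terminal]
20. n11.cnt = 5  [D₀.mk - 22]
21. n11.acc = false  [false]
22. n11.fin = 16  [D₀.mk - 11]
23. n12.cnt = false  [D.fin > 16]
24. n12.live = true  [D.acc == false]
25. n13.env = true  [terminal]
26. n12.depth = 12  [12]
27. n12.key = 30  [30]
28. n11.mk = 30  [D.fin + B.depth + 2]
29. n1.depth = 4  [D₀.mk * -1 + 31]
30. n1.key = 27  [D₀.mk]
31. n15.cnt = false  [false]
32. n15.live = false  [false]
33. n16.env = false  [terminal]
34. n17.env = true  [terminal]
35. n15.depth = 12  [12]
36. n15.key = 14  [14]
37. n14.mk = 14  [B.key + B.depth - 12]
38. n14.lab = "vn"  ["vn"]
39. n0.hot = false  [false]
40. n0.acc = 3  [A.mk - 11]
41. n0.live = "pvn"  ["p" ++ A.lab]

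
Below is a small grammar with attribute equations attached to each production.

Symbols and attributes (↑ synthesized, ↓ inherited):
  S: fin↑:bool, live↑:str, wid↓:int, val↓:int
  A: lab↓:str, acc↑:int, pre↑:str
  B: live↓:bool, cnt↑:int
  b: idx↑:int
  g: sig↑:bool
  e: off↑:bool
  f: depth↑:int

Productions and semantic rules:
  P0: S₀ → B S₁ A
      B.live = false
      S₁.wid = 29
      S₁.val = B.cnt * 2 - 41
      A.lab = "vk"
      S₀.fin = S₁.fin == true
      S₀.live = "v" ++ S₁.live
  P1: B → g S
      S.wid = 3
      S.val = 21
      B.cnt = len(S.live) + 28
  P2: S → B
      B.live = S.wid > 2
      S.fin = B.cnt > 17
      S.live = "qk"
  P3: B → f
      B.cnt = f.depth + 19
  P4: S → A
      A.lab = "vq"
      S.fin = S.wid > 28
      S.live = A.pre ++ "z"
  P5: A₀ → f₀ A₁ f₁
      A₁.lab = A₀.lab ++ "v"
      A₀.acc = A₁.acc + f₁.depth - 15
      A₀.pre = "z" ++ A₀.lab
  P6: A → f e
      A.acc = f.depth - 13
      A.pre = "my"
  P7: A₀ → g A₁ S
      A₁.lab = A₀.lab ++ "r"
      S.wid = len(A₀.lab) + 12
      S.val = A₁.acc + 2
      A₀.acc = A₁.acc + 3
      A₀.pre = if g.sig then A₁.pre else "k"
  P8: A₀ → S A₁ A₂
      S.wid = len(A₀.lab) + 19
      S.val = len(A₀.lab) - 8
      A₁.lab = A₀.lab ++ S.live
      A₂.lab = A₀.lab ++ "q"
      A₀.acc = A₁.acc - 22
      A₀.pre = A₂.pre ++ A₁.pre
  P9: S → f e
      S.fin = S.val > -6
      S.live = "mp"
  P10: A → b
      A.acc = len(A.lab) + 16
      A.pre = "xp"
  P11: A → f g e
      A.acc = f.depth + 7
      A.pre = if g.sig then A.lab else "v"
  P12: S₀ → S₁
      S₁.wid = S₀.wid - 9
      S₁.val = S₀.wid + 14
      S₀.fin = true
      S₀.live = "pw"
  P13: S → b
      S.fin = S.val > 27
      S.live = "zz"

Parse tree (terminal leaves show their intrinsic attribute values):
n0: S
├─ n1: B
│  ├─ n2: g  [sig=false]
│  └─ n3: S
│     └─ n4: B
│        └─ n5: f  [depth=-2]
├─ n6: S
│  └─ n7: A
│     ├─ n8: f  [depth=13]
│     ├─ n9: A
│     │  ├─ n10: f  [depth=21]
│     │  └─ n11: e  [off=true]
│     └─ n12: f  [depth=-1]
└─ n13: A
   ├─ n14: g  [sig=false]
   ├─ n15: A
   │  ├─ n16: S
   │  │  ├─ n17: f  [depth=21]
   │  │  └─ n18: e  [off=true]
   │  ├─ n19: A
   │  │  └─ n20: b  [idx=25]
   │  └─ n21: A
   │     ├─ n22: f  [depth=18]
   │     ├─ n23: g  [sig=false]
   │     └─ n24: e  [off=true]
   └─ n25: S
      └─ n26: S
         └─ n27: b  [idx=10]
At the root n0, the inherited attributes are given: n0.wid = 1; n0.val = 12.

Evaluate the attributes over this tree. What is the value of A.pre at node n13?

"k"

1. n0.wid = 1  [given at root]
2. n0.val = 12  [given at root]
3. n1.live = false  [false]
4. n2.sig = false  [terminal]
5. n3.wid = 3  [3]
6. n3.val = 21  [21]
7. n4.live = true  [S.wid > 2]
8. n5.depth = -2  [terminal]
9. n4.cnt = 17  [f.depth + 19]
10. n3.fin = false  [B.cnt > 17]
11. n3.live = "qk"  ["qk"]
12. n1.cnt = 30  [len(S.live) + 28]
13. n6.wid = 29  [29]
14. n6.val = 19  [B.cnt * 2 - 41]
15. n7.lab = "vq"  ["vq"]
16. n8.depth = 13  [terminal]
17. n9.lab = "vqv"  [A₀.lab ++ "v"]
18. n10.depth = 21  [terminal]
19. n11.off = true  [terminal]
20. n9.acc = 8  [f.depth - 13]
21. n9.pre = "my"  ["my"]
22. n12.depth = -1  [terminal]
23. n7.acc = -8  [A₁.acc + f₁.depth - 15]
24. n7.pre = "zvq"  ["z" ++ A₀.lab]
25. n6.fin = true  [S.wid > 28]
26. n6.live = "zvqz"  [A.pre ++ "z"]
27. n13.lab = "vk"  ["vk"]
28. n14.sig = false  [terminal]
29. n15.lab = "vkr"  [A₀.lab ++ "r"]
30. n16.wid = 22  [len(A₀.lab) + 19]
31. n16.val = -5  [len(A₀.lab) - 8]
32. n17.depth = 21  [terminal]
33. n18.off = true  [terminal]
34. n16.fin = true  [S.val > -6]
35. n16.live = "mp"  ["mp"]
36. n19.lab = "vkrmp"  [A₀.lab ++ S.live]
37. n20.idx = 25  [terminal]
38. n19.acc = 21  [len(A.lab) + 16]
39. n19.pre = "xp"  ["xp"]
40. n21.lab = "vkrq"  [A₀.lab ++ "q"]
41. n22.depth = 18  [terminal]
42. n23.sig = false  [terminal]
43. n24.off = true  [terminal]
44. n21.acc = 25  [f.depth + 7]
45. n21.pre = "v"  [if g.sig then A.lab else "v"]
46. n15.acc = -1  [A₁.acc - 22]
47. n15.pre = "vxp"  [A₂.pre ++ A₁.pre]
48. n25.wid = 14  [len(A₀.lab) + 12]
49. n25.val = 1  [A₁.acc + 2]
50. n26.wid = 5  [S₀.wid - 9]
51. n26.val = 28  [S₀.wid + 14]
52. n27.idx = 10  [terminal]
53. n26.fin = true  [S.val > 27]
54. n26.live = "zz"  ["zz"]
55. n25.fin = true  [true]
56. n25.live = "pw"  ["pw"]
57. n13.acc = 2  [A₁.acc + 3]
58. n13.pre = "k"  [if g.sig then A₁.pre else "k"]
59. n0.fin = true  [S₁.fin == true]
60. n0.live = "vzvqz"  ["v" ++ S₁.live]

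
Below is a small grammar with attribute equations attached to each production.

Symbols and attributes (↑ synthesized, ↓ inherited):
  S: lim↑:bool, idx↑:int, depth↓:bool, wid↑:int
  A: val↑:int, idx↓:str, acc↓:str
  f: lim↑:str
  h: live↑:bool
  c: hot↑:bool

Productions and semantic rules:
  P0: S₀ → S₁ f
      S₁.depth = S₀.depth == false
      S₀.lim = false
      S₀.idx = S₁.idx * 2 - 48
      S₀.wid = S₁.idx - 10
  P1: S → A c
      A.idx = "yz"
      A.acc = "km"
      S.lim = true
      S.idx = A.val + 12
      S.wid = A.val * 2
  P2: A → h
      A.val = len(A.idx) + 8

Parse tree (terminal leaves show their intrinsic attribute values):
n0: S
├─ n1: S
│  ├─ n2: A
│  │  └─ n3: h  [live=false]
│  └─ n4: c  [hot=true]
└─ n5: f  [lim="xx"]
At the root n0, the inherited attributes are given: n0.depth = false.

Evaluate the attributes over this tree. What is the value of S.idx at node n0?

-4

1. n0.depth = false  [given at root]
2. n1.depth = true  [S₀.depth == false]
3. n2.idx = "yz"  ["yz"]
4. n2.acc = "km"  ["km"]
5. n3.live = false  [terminal]
6. n2.val = 10  [len(A.idx) + 8]
7. n4.hot = true  [terminal]
8. n1.lim = true  [true]
9. n1.idx = 22  [A.val + 12]
10. n1.wid = 20  [A.val * 2]
11. n5.lim = "xx"  [terminal]
12. n0.lim = false  [false]
13. n0.idx = -4  [S₁.idx * 2 - 48]
14. n0.wid = 12  [S₁.idx - 10]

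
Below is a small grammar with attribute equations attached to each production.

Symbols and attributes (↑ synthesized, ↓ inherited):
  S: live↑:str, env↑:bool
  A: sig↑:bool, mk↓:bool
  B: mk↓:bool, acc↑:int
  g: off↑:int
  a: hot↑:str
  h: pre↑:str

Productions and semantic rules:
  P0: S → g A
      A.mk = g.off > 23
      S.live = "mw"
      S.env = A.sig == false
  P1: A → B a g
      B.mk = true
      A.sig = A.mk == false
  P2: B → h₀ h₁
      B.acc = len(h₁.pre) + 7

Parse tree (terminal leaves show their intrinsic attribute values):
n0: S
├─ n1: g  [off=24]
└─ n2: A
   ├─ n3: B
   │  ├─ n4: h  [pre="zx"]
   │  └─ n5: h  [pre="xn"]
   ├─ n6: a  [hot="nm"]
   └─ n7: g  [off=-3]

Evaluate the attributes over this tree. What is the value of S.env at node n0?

true

1. n1.off = 24  [terminal]
2. n2.mk = true  [g.off > 23]
3. n3.mk = true  [true]
4. n4.pre = "zx"  [terminal]
5. n5.pre = "xn"  [terminal]
6. n3.acc = 9  [len(h₁.pre) + 7]
7. n6.hot = "nm"  [terminal]
8. n7.off = -3  [terminal]
9. n2.sig = false  [A.mk == false]
10. n0.live = "mw"  ["mw"]
11. n0.env = true  [A.sig == false]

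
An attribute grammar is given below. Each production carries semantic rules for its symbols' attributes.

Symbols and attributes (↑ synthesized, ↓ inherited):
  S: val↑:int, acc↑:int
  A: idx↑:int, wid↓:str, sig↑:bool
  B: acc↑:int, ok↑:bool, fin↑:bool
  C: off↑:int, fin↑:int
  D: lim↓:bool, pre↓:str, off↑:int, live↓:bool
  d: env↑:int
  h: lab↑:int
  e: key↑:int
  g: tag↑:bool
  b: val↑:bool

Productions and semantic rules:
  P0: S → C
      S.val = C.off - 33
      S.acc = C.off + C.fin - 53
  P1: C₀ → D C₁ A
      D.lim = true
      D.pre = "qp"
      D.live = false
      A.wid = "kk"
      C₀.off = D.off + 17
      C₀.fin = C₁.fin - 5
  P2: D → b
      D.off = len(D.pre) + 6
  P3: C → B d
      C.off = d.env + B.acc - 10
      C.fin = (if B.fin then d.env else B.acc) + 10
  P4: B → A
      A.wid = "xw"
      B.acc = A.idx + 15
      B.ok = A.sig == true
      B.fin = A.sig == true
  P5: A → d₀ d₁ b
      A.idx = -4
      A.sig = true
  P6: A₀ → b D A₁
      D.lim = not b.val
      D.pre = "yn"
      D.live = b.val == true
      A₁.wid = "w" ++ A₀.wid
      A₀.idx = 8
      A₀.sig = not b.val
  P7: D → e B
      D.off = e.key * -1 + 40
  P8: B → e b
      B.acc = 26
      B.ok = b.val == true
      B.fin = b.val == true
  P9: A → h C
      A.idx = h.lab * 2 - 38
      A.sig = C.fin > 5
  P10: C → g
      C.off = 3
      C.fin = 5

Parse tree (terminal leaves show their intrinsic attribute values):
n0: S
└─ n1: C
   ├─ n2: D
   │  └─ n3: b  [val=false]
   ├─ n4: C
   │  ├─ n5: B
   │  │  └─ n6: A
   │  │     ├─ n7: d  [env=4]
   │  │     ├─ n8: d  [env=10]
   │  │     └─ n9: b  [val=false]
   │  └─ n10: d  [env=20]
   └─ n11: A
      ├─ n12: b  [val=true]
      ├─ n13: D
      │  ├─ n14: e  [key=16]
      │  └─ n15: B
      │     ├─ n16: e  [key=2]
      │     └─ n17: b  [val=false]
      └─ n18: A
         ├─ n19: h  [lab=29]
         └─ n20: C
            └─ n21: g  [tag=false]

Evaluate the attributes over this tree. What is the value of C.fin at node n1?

25

1. n2.lim = true  [true]
2. n2.pre = "qp"  ["qp"]
3. n2.live = false  [false]
4. n3.val = false  [terminal]
5. n2.off = 8  [len(D.pre) + 6]
6. n6.wid = "xw"  ["xw"]
7. n7.env = 4  [terminal]
8. n8.env = 10  [terminal]
9. n9.val = false  [terminal]
10. n6.idx = -4  [-4]
11. n6.sig = true  [true]
12. n5.acc = 11  [A.idx + 15]
13. n5.ok = true  [A.sig == true]
14. n5.fin = true  [A.sig == true]
15. n10.env = 20  [terminal]
16. n4.off = 21  [d.env + B.acc - 10]
17. n4.fin = 30  [(if B.fin then d.env else B.acc) + 10]
18. n11.wid = "kk"  ["kk"]
19. n12.val = true  [terminal]
20. n13.lim = false  [not b.val]
21. n13.pre = "yn"  ["yn"]
22. n13.live = true  [b.val == true]
23. n14.key = 16  [terminal]
24. n16.key = 2  [terminal]
25. n17.val = false  [terminal]
26. n15.acc = 26  [26]
27. n15.ok = false  [b.val == true]
28. n15.fin = false  [b.val == true]
29. n13.off = 24  [e.key * -1 + 40]
30. n18.wid = "wkk"  ["w" ++ A₀.wid]
31. n19.lab = 29  [terminal]
32. n21.tag = false  [terminal]
33. n20.off = 3  [3]
34. n20.fin = 5  [5]
35. n18.idx = 20  [h.lab * 2 - 38]
36. n18.sig = false  [C.fin > 5]
37. n11.idx = 8  [8]
38. n11.sig = false  [not b.val]
39. n1.off = 25  [D.off + 17]
40. n1.fin = 25  [C₁.fin - 5]
41. n0.val = -8  [C.off - 33]
42. n0.acc = -3  [C.off + C.fin - 53]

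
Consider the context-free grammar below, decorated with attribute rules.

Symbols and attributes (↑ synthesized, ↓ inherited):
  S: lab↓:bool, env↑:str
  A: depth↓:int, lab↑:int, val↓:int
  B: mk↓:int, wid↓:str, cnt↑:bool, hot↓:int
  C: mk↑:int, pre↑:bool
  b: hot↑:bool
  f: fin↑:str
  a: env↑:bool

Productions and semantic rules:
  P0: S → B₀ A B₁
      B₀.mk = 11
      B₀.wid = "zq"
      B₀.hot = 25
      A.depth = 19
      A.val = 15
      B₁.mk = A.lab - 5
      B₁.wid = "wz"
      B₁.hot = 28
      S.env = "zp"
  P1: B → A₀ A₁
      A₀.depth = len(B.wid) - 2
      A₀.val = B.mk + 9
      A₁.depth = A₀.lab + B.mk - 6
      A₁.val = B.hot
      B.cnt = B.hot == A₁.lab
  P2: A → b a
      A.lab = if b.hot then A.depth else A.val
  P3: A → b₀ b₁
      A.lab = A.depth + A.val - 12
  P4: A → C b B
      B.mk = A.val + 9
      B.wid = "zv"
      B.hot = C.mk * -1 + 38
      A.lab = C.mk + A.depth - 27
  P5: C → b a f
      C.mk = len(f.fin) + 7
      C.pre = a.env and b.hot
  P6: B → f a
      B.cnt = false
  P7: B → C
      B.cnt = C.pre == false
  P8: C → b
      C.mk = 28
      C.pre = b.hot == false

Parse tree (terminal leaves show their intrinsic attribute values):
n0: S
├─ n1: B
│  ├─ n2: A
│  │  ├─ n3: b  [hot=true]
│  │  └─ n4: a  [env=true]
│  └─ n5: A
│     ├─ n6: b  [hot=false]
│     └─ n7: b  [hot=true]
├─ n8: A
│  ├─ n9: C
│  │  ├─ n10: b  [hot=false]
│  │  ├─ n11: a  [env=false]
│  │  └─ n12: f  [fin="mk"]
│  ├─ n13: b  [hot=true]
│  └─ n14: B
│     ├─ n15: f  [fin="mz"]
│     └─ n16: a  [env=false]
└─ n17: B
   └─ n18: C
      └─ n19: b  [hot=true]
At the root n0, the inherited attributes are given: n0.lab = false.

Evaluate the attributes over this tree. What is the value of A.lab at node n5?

18

1. n0.lab = false  [given at root]
2. n1.mk = 11  [11]
3. n1.wid = "zq"  ["zq"]
4. n1.hot = 25  [25]
5. n2.depth = 0  [len(B.wid) - 2]
6. n2.val = 20  [B.mk + 9]
7. n3.hot = true  [terminal]
8. n4.env = true  [terminal]
9. n2.lab = 0  [if b.hot then A.depth else A.val]
10. n5.depth = 5  [A₀.lab + B.mk - 6]
11. n5.val = 25  [B.hot]
12. n6.hot = false  [terminal]
13. n7.hot = true  [terminal]
14. n5.lab = 18  [A.depth + A.val - 12]
15. n1.cnt = false  [B.hot == A₁.lab]
16. n8.depth = 19  [19]
17. n8.val = 15  [15]
18. n10.hot = false  [terminal]
19. n11.env = false  [terminal]
20. n12.fin = "mk"  [terminal]
21. n9.mk = 9  [len(f.fin) + 7]
22. n9.pre = false  [a.env and b.hot]
23. n13.hot = true  [terminal]
24. n14.mk = 24  [A.val + 9]
25. n14.wid = "zv"  ["zv"]
26. n14.hot = 29  [C.mk * -1 + 38]
27. n15.fin = "mz"  [terminal]
28. n16.env = false  [terminal]
29. n14.cnt = false  [false]
30. n8.lab = 1  [C.mk + A.depth - 27]
31. n17.mk = -4  [A.lab - 5]
32. n17.wid = "wz"  ["wz"]
33. n17.hot = 28  [28]
34. n19.hot = true  [terminal]
35. n18.mk = 28  [28]
36. n18.pre = false  [b.hot == false]
37. n17.cnt = true  [C.pre == false]
38. n0.env = "zp"  ["zp"]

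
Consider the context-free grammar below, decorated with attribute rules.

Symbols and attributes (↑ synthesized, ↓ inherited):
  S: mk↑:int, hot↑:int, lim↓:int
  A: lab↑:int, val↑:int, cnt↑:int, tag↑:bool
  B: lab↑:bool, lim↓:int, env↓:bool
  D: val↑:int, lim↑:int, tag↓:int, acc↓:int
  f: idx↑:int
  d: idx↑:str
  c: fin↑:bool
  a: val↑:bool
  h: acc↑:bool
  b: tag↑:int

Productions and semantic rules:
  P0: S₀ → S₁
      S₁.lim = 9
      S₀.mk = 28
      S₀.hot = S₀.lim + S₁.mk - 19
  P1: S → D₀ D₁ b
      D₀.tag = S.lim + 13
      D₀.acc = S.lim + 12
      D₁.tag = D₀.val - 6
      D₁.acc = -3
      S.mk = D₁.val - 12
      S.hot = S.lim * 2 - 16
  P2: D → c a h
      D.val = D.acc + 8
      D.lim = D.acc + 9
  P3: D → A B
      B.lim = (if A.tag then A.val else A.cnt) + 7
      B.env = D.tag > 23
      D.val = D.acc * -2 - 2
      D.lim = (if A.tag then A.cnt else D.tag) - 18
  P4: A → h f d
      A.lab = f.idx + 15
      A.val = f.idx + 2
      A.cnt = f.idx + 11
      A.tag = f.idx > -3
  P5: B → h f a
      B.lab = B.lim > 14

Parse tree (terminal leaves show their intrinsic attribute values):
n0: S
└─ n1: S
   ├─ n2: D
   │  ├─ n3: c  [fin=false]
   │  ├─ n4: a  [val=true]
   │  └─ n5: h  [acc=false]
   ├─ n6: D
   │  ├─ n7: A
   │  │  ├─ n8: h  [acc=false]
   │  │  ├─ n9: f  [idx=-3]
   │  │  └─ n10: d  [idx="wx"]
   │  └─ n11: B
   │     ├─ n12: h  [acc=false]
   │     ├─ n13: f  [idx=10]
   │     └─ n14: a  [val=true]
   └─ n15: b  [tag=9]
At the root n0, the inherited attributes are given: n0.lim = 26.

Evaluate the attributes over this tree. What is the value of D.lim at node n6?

5

1. n0.lim = 26  [given at root]
2. n1.lim = 9  [9]
3. n2.tag = 22  [S.lim + 13]
4. n2.acc = 21  [S.lim + 12]
5. n3.fin = false  [terminal]
6. n4.val = true  [terminal]
7. n5.acc = false  [terminal]
8. n2.val = 29  [D.acc + 8]
9. n2.lim = 30  [D.acc + 9]
10. n6.tag = 23  [D₀.val - 6]
11. n6.acc = -3  [-3]
12. n8.acc = false  [terminal]
13. n9.idx = -3  [terminal]
14. n10.idx = "wx"  [terminal]
15. n7.lab = 12  [f.idx + 15]
16. n7.val = -1  [f.idx + 2]
17. n7.cnt = 8  [f.idx + 11]
18. n7.tag = false  [f.idx > -3]
19. n11.lim = 15  [(if A.tag then A.val else A.cnt) + 7]
20. n11.env = false  [D.tag > 23]
21. n12.acc = false  [terminal]
22. n13.idx = 10  [terminal]
23. n14.val = true  [terminal]
24. n11.lab = true  [B.lim > 14]
25. n6.val = 4  [D.acc * -2 - 2]
26. n6.lim = 5  [(if A.tag then A.cnt else D.tag) - 18]
27. n15.tag = 9  [terminal]
28. n1.mk = -8  [D₁.val - 12]
29. n1.hot = 2  [S.lim * 2 - 16]
30. n0.mk = 28  [28]
31. n0.hot = -1  [S₀.lim + S₁.mk - 19]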